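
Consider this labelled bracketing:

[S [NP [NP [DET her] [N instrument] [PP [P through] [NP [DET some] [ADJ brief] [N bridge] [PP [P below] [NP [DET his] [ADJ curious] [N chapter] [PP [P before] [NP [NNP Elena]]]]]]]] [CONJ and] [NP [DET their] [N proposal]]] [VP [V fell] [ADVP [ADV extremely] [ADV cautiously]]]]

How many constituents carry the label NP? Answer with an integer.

6

Listing each NP by its span: [NP her instrument through some brief bridge below his curious chapter before Elena and their proposal]; [NP her instrument through some brief bridge below his curious chapter before Elena]; [NP some brief bridge below his curious chapter before Elena]; [NP his curious chapter before Elena]; [NP Elena]; [NP their proposal] — that makes 6.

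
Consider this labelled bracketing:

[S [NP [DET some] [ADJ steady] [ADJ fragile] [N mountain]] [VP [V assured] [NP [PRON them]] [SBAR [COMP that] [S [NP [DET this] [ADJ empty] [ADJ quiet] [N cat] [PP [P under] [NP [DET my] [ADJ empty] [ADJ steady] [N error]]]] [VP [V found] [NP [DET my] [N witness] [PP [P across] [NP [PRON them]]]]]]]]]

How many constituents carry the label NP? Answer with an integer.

Listing each NP by its span: [NP some steady fragile mountain]; [NP them]; [NP this empty quiet cat under my empty steady error]; [NP my empty steady error]; [NP my witness across them]; [NP them] — that makes 6.

6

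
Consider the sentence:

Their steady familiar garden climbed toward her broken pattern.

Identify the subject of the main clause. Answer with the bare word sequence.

"their steady familiar garden" is the NP that combines with the VP headed by "climbed" to form the main clause — the subject.

their steady familiar garden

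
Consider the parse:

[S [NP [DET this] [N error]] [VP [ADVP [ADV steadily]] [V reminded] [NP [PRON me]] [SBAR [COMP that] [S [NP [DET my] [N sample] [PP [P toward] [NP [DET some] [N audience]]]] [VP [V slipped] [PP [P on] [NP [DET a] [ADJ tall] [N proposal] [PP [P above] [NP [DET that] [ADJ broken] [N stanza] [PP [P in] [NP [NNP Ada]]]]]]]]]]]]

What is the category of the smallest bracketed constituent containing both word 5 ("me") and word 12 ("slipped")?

VP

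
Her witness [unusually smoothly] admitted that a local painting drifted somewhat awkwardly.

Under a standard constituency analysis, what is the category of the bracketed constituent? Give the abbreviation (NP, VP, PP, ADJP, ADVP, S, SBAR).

ADVP

"smoothly" is the head of the bracketed span, so the span is an adverb phrase: ADVP.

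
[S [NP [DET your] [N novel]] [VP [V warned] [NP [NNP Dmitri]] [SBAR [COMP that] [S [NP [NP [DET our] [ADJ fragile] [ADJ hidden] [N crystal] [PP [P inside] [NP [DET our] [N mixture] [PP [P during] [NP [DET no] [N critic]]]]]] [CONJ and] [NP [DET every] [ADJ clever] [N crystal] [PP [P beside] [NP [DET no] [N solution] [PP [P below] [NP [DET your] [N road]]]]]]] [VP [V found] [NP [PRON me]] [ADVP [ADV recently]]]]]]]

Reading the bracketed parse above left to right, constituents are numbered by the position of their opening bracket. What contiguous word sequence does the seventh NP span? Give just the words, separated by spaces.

The NP opening brackets appear, in order, over: "your novel"; "Dmitri"; "our fragile hidden crystal inside our mixture during no critic and every clever crystal beside no solution below your road"; "our fragile hidden crystal inside our mixture during no critic"; "our mixture during no critic"; "no critic"; "every clever crystal beside no solution below your road"; "no solution below your road"; "your road"; "me". The seventh one spans "every clever crystal beside no solution below your road".

every clever crystal beside no solution below your road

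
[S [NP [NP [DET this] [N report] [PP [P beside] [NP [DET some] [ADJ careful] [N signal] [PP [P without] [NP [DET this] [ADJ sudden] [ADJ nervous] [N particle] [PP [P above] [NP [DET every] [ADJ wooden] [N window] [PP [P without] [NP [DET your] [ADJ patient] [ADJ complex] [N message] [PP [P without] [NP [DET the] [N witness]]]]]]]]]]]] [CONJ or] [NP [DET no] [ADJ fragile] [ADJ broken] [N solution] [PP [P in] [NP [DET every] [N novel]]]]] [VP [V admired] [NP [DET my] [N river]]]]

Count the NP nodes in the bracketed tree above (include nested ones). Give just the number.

10

The NP constituents are: [NP this report beside some careful signal without this sudden nervous particle above every wooden window without your patient complex message without the witness or no fragile broken solution in every novel]; [NP this report beside some careful signal without this sudden nervous particle above every wooden window without your patient complex message without the witness]; [NP some careful signal without this sudden nervous particle above every wooden window without your patient complex message without the witness]; [NP this sudden nervous particle above every wooden window without your patient complex message without the witness]; [NP every wooden window without your patient complex message without the witness]; [NP your patient complex message without the witness] …. Total: 10.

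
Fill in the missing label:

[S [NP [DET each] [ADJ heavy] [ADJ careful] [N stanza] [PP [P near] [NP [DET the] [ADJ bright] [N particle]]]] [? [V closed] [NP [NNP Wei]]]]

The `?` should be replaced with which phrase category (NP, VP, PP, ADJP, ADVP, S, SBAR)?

VP

A constituent whose immediate children are V 'closed', NP is a verb phrase: VP.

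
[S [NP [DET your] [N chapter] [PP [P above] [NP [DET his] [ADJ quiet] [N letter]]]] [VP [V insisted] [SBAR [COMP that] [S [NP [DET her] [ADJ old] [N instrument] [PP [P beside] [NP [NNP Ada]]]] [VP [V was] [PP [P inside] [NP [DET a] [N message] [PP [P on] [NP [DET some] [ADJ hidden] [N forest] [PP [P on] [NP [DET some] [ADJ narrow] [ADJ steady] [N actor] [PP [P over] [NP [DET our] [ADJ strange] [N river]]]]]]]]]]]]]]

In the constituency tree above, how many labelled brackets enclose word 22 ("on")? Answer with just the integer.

11

Counting open brackets not yet closed at "on": [S [VP [SBAR [S [VP [PP [NP [PP [NP [PP [P = 11.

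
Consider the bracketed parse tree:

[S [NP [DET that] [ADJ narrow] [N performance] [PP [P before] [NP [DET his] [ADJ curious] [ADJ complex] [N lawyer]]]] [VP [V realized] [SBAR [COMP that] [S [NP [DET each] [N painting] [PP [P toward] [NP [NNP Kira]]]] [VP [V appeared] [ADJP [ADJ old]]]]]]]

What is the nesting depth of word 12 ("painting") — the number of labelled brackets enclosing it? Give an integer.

Counting open brackets not yet closed at "painting": [S [VP [SBAR [S [NP [N = 6.

6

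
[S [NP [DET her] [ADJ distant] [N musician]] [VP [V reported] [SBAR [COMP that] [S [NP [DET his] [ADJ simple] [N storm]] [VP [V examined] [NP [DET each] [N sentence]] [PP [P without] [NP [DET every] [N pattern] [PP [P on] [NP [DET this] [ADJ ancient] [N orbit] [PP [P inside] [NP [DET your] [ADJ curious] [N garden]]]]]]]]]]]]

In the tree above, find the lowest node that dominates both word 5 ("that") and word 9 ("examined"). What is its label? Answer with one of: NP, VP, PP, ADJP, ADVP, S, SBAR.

SBAR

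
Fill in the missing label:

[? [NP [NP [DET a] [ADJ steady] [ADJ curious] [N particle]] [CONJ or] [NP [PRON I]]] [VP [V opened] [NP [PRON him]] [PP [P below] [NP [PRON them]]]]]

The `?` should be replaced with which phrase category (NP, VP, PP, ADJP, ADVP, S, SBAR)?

S

A constituent whose immediate children are NP, VP is a clause: S.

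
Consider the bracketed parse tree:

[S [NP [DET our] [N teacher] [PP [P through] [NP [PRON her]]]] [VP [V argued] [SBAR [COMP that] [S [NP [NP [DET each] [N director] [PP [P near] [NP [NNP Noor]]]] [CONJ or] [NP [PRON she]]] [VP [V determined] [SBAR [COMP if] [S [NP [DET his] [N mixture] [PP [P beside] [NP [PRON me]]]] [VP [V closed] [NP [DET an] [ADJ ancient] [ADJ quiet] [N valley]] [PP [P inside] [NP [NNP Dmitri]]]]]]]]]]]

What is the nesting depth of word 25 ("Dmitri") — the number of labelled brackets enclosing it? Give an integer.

11

Counting open brackets not yet closed at "Dmitri": [S [VP [SBAR [S [VP [SBAR [S [VP [PP [NP [NNP = 11.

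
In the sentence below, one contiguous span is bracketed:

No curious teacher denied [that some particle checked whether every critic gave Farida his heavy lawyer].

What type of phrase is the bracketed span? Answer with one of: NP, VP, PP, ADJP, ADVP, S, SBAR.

SBAR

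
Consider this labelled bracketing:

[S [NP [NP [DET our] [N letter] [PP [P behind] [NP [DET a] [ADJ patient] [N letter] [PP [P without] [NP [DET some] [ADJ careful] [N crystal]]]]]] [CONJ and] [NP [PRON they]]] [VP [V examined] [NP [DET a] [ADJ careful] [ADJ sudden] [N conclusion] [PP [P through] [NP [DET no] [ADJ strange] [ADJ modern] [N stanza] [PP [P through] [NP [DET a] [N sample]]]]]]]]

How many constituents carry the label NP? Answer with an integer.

8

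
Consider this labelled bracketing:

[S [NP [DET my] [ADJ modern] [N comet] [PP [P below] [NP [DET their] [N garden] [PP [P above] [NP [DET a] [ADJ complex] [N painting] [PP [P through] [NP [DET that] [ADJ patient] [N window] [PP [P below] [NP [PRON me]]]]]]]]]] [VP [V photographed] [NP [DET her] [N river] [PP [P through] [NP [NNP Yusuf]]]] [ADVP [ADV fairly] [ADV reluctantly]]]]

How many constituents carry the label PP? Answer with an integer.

5

Scanning left to right, an opening `[PP` appears at word positions 4, 7, 11, 15, 20 — 5 in total.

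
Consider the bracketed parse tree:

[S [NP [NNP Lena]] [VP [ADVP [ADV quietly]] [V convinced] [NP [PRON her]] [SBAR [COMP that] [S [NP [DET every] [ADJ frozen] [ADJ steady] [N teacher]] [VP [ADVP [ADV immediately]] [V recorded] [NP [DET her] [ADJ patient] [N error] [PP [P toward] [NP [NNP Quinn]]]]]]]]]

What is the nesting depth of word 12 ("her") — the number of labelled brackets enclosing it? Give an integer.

7

Path from the root down to the word: S → VP → SBAR → S → VP → NP → DET. That is 7 enclosing brackets.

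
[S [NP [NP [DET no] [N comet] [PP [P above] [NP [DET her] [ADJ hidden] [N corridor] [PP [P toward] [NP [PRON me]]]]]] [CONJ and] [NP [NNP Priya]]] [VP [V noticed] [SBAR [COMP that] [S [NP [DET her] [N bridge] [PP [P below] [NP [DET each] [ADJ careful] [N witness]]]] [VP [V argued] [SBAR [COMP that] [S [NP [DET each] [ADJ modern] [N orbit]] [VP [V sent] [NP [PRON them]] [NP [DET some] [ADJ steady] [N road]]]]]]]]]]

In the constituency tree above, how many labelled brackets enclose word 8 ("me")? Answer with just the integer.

8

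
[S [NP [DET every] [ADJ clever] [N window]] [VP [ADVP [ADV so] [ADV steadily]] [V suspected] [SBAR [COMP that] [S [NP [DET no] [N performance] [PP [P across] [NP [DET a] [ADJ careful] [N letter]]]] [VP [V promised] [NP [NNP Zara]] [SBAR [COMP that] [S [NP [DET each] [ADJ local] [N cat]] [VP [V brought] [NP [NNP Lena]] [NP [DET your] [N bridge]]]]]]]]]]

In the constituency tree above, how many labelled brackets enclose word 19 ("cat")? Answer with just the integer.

The word sits inside N, which is inside NP, inside S, inside SBAR, inside VP, inside S, inside SBAR, inside VP, inside S — 9 brackets in all.

9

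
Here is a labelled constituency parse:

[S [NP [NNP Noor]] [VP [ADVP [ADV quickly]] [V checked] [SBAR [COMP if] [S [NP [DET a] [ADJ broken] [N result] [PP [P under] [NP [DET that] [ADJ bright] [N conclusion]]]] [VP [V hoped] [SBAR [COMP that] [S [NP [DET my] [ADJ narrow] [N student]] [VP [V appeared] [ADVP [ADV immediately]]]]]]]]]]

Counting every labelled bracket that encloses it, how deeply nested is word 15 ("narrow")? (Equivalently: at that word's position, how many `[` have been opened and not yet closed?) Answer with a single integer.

Counting open brackets not yet closed at "narrow": [S [VP [SBAR [S [VP [SBAR [S [NP [ADJ = 9.

9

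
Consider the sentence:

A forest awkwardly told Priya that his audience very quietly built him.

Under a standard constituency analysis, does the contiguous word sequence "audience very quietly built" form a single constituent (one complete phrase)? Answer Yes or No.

No

"audience" belongs to the noun phrase "his audience" while "built" belongs to the verb phrase "very quietly built him"; a span that runs across that boundary is not a single phrase.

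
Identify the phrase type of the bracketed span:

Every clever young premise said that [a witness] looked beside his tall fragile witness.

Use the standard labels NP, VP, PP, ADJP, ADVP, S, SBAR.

NP

The span is built around the noun "witness" — a noun phrase (NP).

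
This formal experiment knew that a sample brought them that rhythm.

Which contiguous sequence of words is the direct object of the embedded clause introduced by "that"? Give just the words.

Within the embedded clause introduced by "that", the direct object of "brought" is "that rhythm".

that rhythm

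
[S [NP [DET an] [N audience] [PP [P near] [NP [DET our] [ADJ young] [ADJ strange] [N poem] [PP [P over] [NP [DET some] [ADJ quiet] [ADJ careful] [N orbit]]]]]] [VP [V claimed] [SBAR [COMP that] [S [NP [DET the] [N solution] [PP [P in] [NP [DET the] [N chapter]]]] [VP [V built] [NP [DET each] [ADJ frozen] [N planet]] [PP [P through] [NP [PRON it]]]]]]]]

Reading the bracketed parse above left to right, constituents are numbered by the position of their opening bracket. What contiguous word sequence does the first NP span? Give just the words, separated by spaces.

an audience near our young strange poem over some quiet careful orbit

In left-to-right order the NP constituents are "an audience near our young strange poem over some quiet careful orbit"; "our young strange poem over some quiet careful orbit"; "some quiet careful orbit"; "the solution in the chapter"; "the chapter"; "each frozen planet"; "it". Number 1 is "an audience near our young strange poem over some quiet careful orbit".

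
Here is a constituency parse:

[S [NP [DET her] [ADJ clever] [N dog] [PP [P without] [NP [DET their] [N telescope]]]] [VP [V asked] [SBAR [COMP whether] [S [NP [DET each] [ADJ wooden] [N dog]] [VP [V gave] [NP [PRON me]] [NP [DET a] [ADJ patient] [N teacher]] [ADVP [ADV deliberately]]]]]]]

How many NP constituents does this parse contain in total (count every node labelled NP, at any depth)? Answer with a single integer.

5

Listing each NP by its span: [NP her clever dog without their telescope]; [NP their telescope]; [NP each wooden dog]; [NP me]; [NP a patient teacher] — that makes 5.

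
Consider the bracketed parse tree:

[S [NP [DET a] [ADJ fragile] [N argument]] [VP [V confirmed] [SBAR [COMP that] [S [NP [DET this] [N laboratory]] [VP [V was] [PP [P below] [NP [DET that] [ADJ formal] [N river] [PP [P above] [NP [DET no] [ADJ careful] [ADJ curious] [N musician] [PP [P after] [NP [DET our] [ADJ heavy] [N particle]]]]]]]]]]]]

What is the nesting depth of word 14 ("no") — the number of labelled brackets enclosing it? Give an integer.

10

The word sits inside DET, which is inside NP, inside PP, inside NP, inside PP, inside VP, inside S, inside SBAR, inside VP, inside S — 10 brackets in all.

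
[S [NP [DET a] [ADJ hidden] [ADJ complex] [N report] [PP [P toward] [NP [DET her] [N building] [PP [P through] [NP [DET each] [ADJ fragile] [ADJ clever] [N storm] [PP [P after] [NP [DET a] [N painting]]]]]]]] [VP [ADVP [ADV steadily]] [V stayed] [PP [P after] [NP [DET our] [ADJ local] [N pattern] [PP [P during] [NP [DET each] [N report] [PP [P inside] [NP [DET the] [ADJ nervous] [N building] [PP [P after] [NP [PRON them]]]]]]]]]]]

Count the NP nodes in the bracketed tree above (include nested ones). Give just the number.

8

Listing each NP by its span: [NP a hidden complex report toward her building through each fragile clever storm after a painting]; [NP her building through each fragile clever storm after a painting]; [NP each fragile clever storm after a painting]; [NP a painting]; [NP our local pattern during each report inside the nervous building after them]; [NP each report inside the nervous building after them] … — that makes 8.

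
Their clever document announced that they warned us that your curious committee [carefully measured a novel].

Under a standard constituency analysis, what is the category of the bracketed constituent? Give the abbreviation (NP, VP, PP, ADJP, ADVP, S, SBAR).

VP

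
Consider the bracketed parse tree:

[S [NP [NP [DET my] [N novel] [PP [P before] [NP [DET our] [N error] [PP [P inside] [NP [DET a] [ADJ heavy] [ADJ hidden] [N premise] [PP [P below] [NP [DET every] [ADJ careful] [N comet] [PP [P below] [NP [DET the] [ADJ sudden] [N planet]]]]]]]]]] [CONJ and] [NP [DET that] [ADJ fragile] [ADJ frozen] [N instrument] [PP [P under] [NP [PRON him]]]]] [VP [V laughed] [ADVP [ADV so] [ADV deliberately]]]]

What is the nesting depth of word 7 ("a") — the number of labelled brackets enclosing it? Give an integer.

8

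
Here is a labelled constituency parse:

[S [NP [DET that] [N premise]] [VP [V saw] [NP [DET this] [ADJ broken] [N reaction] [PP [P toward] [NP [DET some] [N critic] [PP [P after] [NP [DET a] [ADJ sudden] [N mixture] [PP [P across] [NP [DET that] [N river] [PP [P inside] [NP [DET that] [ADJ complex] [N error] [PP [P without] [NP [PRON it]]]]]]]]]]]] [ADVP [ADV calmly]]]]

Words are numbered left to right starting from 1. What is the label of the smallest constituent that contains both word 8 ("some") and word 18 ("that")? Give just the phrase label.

The smallest bracket enclosing both words is [NP some critic after a sudden mixture across that river inside that complex error without it], so the label is NP.

NP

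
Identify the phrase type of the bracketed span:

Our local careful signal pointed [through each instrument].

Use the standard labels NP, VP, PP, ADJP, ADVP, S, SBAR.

The span is built around the preposition "through" — a prepositional phrase (PP).

PP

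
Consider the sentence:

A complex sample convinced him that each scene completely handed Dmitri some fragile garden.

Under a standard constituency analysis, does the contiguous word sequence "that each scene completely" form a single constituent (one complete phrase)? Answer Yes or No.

No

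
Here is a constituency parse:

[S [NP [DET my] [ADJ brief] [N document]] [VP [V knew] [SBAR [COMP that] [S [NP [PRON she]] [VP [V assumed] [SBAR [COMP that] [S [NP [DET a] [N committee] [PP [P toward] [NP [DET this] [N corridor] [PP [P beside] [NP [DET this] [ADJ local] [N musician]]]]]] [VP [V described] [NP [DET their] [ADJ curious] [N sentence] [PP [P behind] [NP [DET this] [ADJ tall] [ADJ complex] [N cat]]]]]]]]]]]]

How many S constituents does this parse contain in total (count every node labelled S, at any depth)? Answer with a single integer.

3

Scanning left to right, an opening `[S` appears at word positions 1, 6, 9 — 3 in total.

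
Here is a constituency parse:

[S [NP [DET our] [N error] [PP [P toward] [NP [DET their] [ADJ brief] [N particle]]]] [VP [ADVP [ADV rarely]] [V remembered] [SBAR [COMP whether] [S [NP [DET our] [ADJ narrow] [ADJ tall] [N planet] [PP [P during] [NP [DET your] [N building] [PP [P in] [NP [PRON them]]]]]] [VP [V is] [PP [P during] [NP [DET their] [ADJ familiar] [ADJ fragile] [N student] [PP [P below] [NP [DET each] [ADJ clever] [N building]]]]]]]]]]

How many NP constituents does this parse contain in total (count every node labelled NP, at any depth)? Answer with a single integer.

Scanning left to right, an opening `[NP` appears at word positions 1, 4, 10, 15, 18, 21, 26 — 7 in total.

7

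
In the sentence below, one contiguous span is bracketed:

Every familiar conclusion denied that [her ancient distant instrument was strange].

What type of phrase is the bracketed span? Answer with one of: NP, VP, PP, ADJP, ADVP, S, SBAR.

The span is built around the head "was" — a clause (S).

S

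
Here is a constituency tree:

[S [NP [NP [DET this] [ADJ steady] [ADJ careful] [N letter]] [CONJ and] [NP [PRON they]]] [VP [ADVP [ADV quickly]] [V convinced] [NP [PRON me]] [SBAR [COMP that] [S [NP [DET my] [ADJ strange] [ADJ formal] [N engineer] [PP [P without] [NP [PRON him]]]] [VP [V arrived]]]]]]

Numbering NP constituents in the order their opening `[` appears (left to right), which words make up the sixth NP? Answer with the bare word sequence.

him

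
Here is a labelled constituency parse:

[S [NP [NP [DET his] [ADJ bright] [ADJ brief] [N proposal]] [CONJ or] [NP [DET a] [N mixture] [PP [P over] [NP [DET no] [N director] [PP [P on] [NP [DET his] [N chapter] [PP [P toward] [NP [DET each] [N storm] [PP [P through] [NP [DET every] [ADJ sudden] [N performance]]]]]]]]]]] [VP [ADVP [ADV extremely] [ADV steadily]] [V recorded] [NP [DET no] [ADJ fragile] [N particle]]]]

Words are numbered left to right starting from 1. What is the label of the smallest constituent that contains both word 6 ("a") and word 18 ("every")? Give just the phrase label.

The smallest bracket enclosing both words is [NP a mixture over no director on his chapter toward each storm through every sudden performance], so the label is NP.

NP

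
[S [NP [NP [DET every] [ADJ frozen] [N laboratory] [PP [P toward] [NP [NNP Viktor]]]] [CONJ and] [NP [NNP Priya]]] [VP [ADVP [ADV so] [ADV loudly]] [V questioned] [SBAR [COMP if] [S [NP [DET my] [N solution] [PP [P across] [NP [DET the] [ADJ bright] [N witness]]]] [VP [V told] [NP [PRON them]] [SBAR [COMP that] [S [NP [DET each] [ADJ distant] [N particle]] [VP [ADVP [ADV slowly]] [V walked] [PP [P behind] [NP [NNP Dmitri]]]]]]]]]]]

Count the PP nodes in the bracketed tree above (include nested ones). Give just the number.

3

Listing each PP by its span: [PP toward Viktor]; [PP across the bright witness]; [PP behind Dmitri] — that makes 3.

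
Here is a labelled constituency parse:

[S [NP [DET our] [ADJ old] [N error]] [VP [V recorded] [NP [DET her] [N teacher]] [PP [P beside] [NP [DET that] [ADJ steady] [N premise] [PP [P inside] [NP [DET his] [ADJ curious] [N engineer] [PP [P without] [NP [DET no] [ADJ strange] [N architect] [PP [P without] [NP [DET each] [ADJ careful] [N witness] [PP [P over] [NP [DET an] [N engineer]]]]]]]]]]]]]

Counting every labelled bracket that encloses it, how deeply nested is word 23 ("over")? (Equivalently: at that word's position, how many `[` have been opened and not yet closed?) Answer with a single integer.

The word sits inside P, which is inside PP, inside NP, inside PP, inside NP, inside PP, inside NP, inside PP, inside NP, inside PP, inside VP, inside S — 12 brackets in all.

12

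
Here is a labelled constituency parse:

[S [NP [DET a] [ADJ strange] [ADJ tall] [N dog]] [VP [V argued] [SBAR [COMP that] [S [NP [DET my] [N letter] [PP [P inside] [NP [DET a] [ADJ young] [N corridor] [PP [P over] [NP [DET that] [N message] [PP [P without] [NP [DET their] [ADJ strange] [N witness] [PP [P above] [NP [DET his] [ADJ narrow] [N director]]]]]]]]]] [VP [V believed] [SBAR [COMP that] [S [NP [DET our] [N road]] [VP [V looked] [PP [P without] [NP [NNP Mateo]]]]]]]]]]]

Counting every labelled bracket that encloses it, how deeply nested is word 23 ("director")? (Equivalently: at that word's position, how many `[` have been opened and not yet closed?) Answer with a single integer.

Path from the root down to the word: S → VP → SBAR → S → NP → PP → NP → PP → NP → PP → NP → PP → NP → N. That is 14 enclosing brackets.

14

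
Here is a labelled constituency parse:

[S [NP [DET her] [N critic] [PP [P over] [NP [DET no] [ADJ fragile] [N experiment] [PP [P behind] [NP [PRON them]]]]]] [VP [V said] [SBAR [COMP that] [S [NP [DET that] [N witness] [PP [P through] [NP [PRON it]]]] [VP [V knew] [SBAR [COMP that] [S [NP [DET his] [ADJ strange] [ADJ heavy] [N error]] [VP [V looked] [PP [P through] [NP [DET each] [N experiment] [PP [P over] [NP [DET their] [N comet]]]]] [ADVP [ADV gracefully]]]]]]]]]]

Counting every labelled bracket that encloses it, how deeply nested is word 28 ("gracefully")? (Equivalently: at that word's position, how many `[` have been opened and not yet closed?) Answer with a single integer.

Path from the root down to the word: S → VP → SBAR → S → VP → SBAR → S → VP → ADVP → ADV. That is 10 enclosing brackets.

10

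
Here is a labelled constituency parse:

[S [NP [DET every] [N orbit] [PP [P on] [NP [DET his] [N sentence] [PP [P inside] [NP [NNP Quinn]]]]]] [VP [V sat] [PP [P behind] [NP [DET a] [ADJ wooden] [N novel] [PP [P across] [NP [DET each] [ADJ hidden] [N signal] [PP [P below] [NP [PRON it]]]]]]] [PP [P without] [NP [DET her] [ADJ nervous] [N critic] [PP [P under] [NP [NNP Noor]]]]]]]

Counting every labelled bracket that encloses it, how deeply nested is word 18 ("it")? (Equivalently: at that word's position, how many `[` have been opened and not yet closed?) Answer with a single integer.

Counting open brackets not yet closed at "it": [S [VP [PP [NP [PP [NP [PP [NP [PRON = 9.

9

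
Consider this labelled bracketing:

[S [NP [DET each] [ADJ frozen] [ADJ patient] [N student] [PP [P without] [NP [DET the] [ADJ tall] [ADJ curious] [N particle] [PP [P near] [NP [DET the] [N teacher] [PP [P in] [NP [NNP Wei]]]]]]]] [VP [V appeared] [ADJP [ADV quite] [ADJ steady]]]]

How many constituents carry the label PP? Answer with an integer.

3

Scanning left to right, an opening `[PP` appears at word positions 5, 10, 13 — 3 in total.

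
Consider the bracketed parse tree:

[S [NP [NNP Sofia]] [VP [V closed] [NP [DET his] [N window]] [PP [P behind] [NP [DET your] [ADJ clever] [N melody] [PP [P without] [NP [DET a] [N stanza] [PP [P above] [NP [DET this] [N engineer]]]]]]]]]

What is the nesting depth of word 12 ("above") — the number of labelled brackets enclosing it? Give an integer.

8

The word sits inside P, which is inside PP, inside NP, inside PP, inside NP, inside PP, inside VP, inside S — 8 brackets in all.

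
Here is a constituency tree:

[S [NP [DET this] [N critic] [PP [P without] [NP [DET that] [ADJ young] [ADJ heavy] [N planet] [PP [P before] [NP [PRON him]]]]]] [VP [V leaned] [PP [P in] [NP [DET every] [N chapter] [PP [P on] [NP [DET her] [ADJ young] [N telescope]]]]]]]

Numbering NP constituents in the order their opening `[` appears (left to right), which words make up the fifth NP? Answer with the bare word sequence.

In left-to-right order the NP constituents are "this critic without that young heavy planet before him"; "that young heavy planet before him"; "him"; "every chapter on her young telescope"; "her young telescope". Number 5 is "her young telescope".

her young telescope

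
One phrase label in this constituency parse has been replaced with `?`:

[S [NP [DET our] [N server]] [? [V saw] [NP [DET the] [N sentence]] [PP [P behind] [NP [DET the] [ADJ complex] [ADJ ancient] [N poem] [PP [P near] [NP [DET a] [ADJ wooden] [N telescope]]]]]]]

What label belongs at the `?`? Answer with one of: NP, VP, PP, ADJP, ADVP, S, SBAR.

VP

A constituent whose immediate children are V 'saw', NP, PP is a verb phrase: VP.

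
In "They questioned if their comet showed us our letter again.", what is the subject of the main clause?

they

In the main clause the verb is "questioned"; the NP preceding it, "they", is the subject.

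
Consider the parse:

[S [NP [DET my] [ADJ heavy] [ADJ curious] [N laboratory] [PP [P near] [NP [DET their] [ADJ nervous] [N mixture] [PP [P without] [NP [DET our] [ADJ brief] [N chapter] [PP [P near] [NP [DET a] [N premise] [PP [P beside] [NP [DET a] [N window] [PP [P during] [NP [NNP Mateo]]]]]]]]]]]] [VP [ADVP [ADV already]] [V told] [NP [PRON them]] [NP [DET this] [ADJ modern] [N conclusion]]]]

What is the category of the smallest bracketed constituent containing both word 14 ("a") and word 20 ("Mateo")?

NP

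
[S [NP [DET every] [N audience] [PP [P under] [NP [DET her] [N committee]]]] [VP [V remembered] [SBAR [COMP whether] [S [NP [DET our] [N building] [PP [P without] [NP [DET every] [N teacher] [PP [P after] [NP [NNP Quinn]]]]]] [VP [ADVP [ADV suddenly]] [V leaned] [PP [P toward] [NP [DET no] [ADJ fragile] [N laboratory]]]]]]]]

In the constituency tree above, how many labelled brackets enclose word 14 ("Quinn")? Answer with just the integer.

Counting open brackets not yet closed at "Quinn": [S [VP [SBAR [S [NP [PP [NP [PP [NP [NNP = 10.

10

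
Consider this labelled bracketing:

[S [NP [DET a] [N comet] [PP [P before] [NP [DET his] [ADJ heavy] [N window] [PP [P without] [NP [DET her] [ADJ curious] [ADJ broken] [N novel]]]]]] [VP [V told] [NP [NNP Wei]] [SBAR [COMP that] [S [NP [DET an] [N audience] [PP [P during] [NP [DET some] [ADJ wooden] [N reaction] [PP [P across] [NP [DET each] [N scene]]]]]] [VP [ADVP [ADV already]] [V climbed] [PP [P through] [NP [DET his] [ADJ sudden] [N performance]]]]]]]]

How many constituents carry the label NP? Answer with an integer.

The NP constituents are: [NP a comet before his heavy window without her curious broken novel]; [NP his heavy window without her curious broken novel]; [NP her curious broken novel]; [NP Wei]; [NP an audience during some wooden reaction across each scene]; [NP some wooden reaction across each scene] …. Total: 8.

8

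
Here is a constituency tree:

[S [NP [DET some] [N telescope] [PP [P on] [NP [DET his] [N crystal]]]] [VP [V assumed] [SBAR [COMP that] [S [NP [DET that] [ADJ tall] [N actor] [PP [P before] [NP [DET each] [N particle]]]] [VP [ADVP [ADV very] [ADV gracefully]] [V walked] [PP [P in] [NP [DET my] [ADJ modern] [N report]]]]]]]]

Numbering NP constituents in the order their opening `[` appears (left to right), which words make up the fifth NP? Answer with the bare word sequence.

my modern report

The NP opening brackets appear, in order, over: "some telescope on his crystal"; "his crystal"; "that tall actor before each particle"; "each particle"; "my modern report". The fifth one spans "my modern report".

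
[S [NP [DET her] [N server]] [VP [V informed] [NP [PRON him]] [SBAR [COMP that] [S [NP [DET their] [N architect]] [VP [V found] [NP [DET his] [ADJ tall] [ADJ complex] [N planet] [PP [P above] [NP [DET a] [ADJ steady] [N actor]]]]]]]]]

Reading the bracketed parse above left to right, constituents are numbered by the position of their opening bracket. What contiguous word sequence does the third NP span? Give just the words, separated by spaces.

In left-to-right order the NP constituents are "her server"; "him"; "their architect"; "his tall complex planet above a steady actor"; "a steady actor". Number 3 is "their architect".

their architect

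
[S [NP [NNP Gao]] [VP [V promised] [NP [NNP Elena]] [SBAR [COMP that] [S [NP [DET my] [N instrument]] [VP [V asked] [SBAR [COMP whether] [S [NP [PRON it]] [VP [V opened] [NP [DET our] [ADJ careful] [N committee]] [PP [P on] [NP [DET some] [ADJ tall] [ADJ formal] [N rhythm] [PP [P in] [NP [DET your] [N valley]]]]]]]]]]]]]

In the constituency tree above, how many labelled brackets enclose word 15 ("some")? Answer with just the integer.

The word sits inside DET, which is inside NP, inside PP, inside VP, inside S, inside SBAR, inside VP, inside S, inside SBAR, inside VP, inside S — 11 brackets in all.

11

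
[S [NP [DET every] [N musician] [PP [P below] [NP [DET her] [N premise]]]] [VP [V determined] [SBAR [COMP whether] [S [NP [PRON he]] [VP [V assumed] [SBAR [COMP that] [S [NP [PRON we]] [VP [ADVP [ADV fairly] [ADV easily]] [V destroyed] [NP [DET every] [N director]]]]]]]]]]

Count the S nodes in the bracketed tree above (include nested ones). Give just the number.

3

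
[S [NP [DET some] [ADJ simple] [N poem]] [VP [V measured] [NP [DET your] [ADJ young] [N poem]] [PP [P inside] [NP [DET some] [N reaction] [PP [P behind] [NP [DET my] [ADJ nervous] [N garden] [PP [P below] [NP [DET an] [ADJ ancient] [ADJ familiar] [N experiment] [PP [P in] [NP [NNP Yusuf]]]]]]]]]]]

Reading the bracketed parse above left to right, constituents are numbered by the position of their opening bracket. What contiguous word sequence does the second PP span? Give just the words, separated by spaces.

behind my nervous garden below an ancient familiar experiment in Yusuf

The PP opening brackets appear, in order, over: "inside some reaction behind my nervous garden below an ancient familiar experiment in Yusuf"; "behind my nervous garden below an ancient familiar experiment in Yusuf"; "below an ancient familiar experiment in Yusuf"; "in Yusuf". The second one spans "behind my nervous garden below an ancient familiar experiment in Yusuf".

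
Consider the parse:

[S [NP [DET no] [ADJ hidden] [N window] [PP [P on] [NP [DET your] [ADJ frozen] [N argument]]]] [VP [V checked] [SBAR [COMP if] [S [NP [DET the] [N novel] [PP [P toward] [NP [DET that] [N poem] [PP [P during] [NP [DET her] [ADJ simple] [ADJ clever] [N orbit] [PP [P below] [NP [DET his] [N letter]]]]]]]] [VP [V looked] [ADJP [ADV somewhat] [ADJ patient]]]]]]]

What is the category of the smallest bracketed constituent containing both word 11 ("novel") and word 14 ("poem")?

NP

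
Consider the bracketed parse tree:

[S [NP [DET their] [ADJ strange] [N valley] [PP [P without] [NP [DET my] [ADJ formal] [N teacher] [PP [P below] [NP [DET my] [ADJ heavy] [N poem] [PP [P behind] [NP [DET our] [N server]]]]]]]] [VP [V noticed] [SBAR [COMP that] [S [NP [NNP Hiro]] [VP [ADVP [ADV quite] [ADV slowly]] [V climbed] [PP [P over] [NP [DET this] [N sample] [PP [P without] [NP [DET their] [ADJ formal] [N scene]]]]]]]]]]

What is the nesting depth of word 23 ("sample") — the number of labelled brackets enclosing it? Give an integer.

Counting open brackets not yet closed at "sample": [S [VP [SBAR [S [VP [PP [NP [N = 8.

8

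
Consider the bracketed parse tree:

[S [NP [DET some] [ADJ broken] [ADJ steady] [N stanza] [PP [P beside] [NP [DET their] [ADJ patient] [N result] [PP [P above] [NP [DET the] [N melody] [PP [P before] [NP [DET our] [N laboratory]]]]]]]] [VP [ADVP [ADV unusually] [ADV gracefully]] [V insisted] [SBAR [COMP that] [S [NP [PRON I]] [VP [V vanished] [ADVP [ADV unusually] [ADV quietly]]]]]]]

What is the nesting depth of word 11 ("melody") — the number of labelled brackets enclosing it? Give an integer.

Path from the root down to the word: S → NP → PP → NP → PP → NP → N. That is 7 enclosing brackets.

7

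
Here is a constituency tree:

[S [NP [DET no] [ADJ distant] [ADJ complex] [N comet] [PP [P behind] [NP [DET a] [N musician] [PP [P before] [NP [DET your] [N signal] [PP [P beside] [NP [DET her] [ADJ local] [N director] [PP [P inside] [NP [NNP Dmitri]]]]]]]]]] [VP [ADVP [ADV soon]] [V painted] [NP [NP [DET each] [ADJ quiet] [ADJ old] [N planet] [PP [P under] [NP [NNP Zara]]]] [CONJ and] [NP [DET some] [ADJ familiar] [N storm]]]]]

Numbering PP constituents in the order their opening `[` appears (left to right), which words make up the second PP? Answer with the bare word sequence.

before your signal beside her local director inside Dmitri

In left-to-right order the PP constituents are "behind a musician before your signal beside her local director inside Dmitri"; "before your signal beside her local director inside Dmitri"; "beside her local director inside Dmitri"; "inside Dmitri"; "under Zara". Number 2 is "before your signal beside her local director inside Dmitri".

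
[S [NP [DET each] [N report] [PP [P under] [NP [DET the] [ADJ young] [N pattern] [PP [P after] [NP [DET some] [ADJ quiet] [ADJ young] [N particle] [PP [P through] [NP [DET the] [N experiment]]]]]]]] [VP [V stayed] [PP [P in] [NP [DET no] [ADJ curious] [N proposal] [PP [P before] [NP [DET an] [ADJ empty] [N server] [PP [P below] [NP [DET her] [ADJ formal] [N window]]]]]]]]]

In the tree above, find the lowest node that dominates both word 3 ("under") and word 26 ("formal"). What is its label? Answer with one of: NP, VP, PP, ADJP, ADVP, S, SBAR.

S

Both words fall inside [S each report under the young pattern after some quiet young particle through the experiment stayed in no curious proposal before an empty server below her formal window] (words 1–27), and no smaller constituent contains them both. Label: S.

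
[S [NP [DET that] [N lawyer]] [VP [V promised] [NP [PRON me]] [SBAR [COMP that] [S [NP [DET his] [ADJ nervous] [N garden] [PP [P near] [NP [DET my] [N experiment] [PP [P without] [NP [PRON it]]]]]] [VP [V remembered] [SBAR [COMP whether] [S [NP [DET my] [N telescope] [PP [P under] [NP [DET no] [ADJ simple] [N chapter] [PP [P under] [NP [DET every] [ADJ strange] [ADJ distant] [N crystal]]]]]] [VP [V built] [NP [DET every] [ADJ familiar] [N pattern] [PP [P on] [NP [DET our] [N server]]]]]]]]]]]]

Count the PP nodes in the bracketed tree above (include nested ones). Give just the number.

5

Listing each PP by its span: [PP near my experiment without it]; [PP without it]; [PP under no simple chapter under every strange distant crystal]; [PP under every strange distant crystal]; [PP on our server] — that makes 5.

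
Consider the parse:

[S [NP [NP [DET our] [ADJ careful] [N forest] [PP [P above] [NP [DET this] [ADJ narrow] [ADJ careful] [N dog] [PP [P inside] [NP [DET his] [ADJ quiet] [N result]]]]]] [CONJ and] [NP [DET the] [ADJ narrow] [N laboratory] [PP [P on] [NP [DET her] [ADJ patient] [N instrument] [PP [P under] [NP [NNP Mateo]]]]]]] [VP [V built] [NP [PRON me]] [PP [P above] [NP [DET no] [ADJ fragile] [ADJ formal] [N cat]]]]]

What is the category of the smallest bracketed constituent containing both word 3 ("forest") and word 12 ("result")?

NP

Word 3 lies under S → NP → NP → N; word 12 lies under S → NP → NP → PP → NP → PP → NP → N. The lowest shared node is the NP.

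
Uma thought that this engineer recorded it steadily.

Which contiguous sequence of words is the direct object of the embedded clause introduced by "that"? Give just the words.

"recorded" heads the VP of the embedded clause introduced by "that", and "it" is its direct object.

it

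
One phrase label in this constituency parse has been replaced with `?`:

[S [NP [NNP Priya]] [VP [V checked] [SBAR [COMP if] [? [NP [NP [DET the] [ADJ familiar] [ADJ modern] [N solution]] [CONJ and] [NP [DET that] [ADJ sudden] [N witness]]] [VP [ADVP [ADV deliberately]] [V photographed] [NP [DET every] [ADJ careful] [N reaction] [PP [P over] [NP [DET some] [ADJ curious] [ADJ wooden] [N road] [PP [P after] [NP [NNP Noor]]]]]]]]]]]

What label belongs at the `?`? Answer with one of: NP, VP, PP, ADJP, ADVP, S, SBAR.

S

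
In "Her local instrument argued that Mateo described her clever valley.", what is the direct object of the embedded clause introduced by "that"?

her clever valley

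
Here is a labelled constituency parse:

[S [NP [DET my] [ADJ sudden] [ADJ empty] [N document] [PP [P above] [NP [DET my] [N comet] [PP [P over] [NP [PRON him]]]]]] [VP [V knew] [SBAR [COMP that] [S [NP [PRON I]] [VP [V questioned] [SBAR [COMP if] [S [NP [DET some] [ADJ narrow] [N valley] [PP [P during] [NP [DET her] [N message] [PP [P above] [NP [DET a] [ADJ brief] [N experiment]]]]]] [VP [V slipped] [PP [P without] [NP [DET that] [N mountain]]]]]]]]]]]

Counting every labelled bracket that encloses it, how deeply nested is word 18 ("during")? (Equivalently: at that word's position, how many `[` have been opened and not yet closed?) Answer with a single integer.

Path from the root down to the word: S → VP → SBAR → S → VP → SBAR → S → NP → PP → P. That is 10 enclosing brackets.

10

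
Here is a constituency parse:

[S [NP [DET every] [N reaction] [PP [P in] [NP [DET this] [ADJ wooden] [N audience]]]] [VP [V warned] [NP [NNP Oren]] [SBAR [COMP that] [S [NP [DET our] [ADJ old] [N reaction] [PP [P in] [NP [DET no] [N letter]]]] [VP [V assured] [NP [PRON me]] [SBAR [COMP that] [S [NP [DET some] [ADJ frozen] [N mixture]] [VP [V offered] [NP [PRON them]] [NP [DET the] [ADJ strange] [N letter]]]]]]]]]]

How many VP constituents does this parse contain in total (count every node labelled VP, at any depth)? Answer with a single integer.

3

The VP constituents are: [VP warned Oren that our old reaction in no letter assured me that some frozen mixture offered them the strange letter]; [VP assured me that some frozen mixture offered them the strange letter]; [VP offered them the strange letter]. Total: 3.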